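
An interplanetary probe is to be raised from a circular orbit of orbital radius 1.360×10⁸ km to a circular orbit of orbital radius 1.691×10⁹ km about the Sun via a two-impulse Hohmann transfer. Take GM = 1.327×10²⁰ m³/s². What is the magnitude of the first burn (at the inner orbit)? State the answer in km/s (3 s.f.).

Δv ≈ 11.3 km/s

r₁ = 1.360×10⁸ km = 1.360×10¹¹ m.
r₂ = 1.691×10⁹ km = 1.691×10¹² m.
Transfer ellipse a_t = (r₁ + r₂)/2 = 9.135×10¹¹ m.
At r₁: circular v_c1 = √(μ/r₁) = 31240 m/s; transfer-perihelion v_p = √[μ(2/r₁ − 1/a_t)] = 42500 m/s.
Δv₁ = v_p − v_c1 = 11260 m/s.
= 11.26 km/s.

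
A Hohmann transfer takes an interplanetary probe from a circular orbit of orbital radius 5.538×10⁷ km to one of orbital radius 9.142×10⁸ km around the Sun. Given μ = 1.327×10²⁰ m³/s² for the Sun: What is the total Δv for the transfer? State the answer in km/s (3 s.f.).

Δv_total ≈ 26.2 km/s

r₁ = 5.538×10⁷ km = 5.538×10¹⁰ m.
r₂ = 9.142×10⁸ km = 9.142×10¹¹ m.
Transfer ellipse a_t = (r₁ + r₂)/2 = 4.848×10¹¹ m.
At r₁: circular v_c1 = √(μ/r₁) = 48950 m/s; transfer-perihelion v_p = √[μ(2/r₁ − 1/a_t)] = 67220 m/s.
Δv₁ = v_p − v_c1 = 18270 m/s.
At r₂: circular v_c2 = √(μ/r₂) = 12050 m/s; transfer-aphelion v_a = √[μ(2/r₂ − 1/a_t)] = 4072 m/s.
Δv₂ = v_c2 − v_a = 7976 m/s.
Total Δv = Δv₁ + Δv₂ = 26250 m/s = 26.25 km/s.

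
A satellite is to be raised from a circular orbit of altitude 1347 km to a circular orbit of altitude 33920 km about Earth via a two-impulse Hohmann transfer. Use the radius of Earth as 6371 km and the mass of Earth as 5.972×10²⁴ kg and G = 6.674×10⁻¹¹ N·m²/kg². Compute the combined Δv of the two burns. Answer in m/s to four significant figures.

μ = GM = 6.674×10⁻¹¹ × 5.972×10²⁴ = 3.986×10¹⁴ m³/s².
r₁ = 6371 + 1347 = 7718.0 km = 7.7180×10⁶ m.
r₂ = 6371 + 33920 = 40291 km = 4.0291×10⁷ m.
Transfer ellipse a_t = (r₁ + r₂)/2 = 2.400×10⁷ m.
At r₁: circular v_c1 = √(μ/r₁) = 7186 m/s; transfer-perigee v_p = √[μ(2/r₁ − 1/a_t)] = 9310 m/s.
Δv₁ = v_p − v_c1 = 2124 m/s.
At r₂: circular v_c2 = √(μ/r₂) = 3145 m/s; transfer-apogee v_a = √[μ(2/r₂ − 1/a_t)] = 1783 m/s.
Δv₂ = v_c2 − v_a = 1362 m/s.
Total Δv = Δv₁ + Δv₂ = 3486 m/s.

Δv_total ≈ 3486 m/s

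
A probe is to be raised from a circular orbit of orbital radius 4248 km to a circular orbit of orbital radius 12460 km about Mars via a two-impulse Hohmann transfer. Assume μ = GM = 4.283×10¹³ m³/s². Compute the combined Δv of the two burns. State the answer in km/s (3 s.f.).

Δv_total ≈ 1.23 km/s

r₁ = 4248 km = 4.248×10⁶ m.
r₂ = 12460 km = 1.246×10⁷ m.
Transfer ellipse a_t = (r₁ + r₂)/2 = 8.354×10⁶ m.
At r₁: circular v_c1 = √(μ/r₁) = 3175 m/s; transfer-periapsis v_p = √[μ(2/r₁ − 1/a_t)] = 3878 m/s.
Δv₁ = v_p − v_c1 = 702.6 m/s.
At r₂: circular v_c2 = √(μ/r₂) = 1854 m/s; transfer-apoapsis v_a = √[μ(2/r₂ − 1/a_t)] = 1322 m/s.
Δv₂ = v_c2 − v_a = 531.9 m/s.
Total Δv = Δv₁ + Δv₂ = 1235 m/s = 1.235 km/s.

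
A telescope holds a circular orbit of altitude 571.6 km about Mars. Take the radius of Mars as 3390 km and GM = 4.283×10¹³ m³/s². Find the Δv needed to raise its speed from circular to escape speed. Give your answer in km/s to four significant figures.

Δv ≈ 1.362 km/s

r = 3390 + 571.6 = 3961.6 km = 3.9616×10⁶ m.
Circular speed v_c = √(μ/r) = 3288 m/s.
Escape speed v_esc = √(2μ/r) = √2 × v_c = 4650 m/s.
Δv = v_esc − v_c = 1362 m/s = 1.362 km/s.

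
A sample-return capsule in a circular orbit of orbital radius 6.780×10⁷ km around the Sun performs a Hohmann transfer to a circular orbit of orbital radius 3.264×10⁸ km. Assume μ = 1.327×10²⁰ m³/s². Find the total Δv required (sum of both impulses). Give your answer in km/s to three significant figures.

Δv_total ≈ 21.0 km/s

r₁ = 6.780×10⁷ km = 6.780×10¹⁰ m.
r₂ = 3.264×10⁸ km = 3.264×10¹¹ m.
Transfer ellipse a_t = (r₁ + r₂)/2 = 1.971×10¹¹ m.
At r₁: circular v_c1 = √(μ/r₁) = 44240 m/s; transfer-perihelion v_p = √[μ(2/r₁ − 1/a_t)] = 56930 m/s.
Δv₁ = v_p − v_c1 = 12690 m/s.
At r₂: circular v_c2 = √(μ/r₂) = 20160 m/s; transfer-aphelion v_a = √[μ(2/r₂ − 1/a_t)] = 11830 m/s.
Δv₂ = v_c2 − v_a = 8337 m/s.
Total Δv = Δv₁ + Δv₂ = 21030 m/s = 21.03 km/s.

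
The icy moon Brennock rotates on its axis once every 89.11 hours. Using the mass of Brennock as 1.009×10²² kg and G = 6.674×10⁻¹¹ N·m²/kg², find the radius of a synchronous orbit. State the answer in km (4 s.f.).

μ = GM = 6.674×10⁻¹¹ × 1.009×10²² = 6.734×10¹¹ m³/s².
T = 89.11 hours = 3.208×10⁵ s.
A synchronous orbit has period T, so by Kepler's third law a = (μT²/4π²)^(1/3).
μT²/4π² = 6.734×10¹¹ × (3.208×10⁵)² / 39.48 = 1.755×10²¹ m³.
a = 1.206×10⁷ m = 12063 km.

r_sync ≈ 12060 km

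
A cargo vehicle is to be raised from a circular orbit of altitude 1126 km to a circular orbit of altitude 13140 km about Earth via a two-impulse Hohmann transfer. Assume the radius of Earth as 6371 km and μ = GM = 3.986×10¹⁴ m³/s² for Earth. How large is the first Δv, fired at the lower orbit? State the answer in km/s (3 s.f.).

Δv ≈ 1.47 km/s

r₁ = 6371 + 1126 = 7497.0 km = 7.4970×10⁶ m.
r₂ = 6371 + 13140 = 19511 km = 1.9511×10⁷ m.
Transfer ellipse a_t = (r₁ + r₂)/2 = 1.350×10⁷ m.
At r₁: circular v_c1 = √(μ/r₁) = 7292 m/s; transfer-perigee v_p = √[μ(2/r₁ − 1/a_t)] = 8765 m/s.
Δv₁ = v_p − v_c1 = 1473 m/s.
= 1.473 km/s.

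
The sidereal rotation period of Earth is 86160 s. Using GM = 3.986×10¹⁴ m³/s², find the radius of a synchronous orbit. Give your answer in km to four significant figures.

r_sync ≈ 42160 km

A synchronous orbit has period T, so by Kepler's third law a = (μT²/4π²)^(1/3).
μT²/4π² = 3.986×10¹⁴ × (8.616×10⁴)² / 39.48 = 7.495×10²² m³.
a = 4.216×10⁷ m = 42163 km.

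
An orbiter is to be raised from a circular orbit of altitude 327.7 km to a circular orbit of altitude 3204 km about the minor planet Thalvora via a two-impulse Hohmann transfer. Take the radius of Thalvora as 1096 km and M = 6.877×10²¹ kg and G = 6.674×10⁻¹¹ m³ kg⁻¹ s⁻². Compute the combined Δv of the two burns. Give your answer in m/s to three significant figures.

μ = GM = 6.674×10⁻¹¹ × 6.877×10²¹ = 4.590×10¹¹ m³/s².
r₁ = 1096 + 327.7 = 1423.7 km = 1.4237×10⁶ m.
r₂ = 1096 + 3204 = 4300.0 km = 4.3000×10⁶ m.
Transfer ellipse a_t = (r₁ + r₂)/2 = 2.862×10⁶ m.
At r₁: circular v_c1 = √(μ/r₁) = 567.8 m/s; transfer-periapsis v_p = √[μ(2/r₁ − 1/a_t)] = 696.0 m/s.
Δv₁ = v_p − v_c1 = 128.2 m/s.
At r₂: circular v_c2 = √(μ/r₂) = 326.7 m/s; transfer-apoapsis v_a = √[μ(2/r₂ − 1/a_t)] = 230.4 m/s.
Δv₂ = v_c2 − v_a = 96.27 m/s.
Total Δv = Δv₁ + Δv₂ = 224.5 m/s.

Δv_total ≈ 224 m/s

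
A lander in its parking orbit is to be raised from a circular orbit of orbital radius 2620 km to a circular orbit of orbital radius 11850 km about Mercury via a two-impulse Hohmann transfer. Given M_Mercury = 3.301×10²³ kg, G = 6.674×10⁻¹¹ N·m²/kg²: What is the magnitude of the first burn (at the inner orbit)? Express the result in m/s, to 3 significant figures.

Δv ≈ 811 m/s

μ = GM = 6.674×10⁻¹¹ × 3.301×10²³ = 2.203×10¹³ m³/s².
r₁ = 2620 km = 2.620×10⁶ m.
r₂ = 11850 km = 1.185×10⁷ m.
Transfer ellipse a_t = (r₁ + r₂)/2 = 7.235×10⁶ m.
At r₁: circular v_c1 = √(μ/r₁) = 2900 m/s; transfer-periherm v_p = √[μ(2/r₁ − 1/a_t)] = 3711 m/s.
Δv₁ = v_p − v_c1 = 811.3 m/s.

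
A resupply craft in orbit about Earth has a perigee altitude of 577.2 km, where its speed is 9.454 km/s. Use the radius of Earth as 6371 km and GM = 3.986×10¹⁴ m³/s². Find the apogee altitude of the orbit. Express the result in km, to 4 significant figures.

r_p = 6371 + 577.2 = 6948.2 km = 6.948×10⁶ m.
Specific energy ε = v²/2 − μ/r = -1.268×10⁷ J/kg, so a = −μ/(2ε) = 1.572×10⁷ m.
The apsides satisfy r_p + r_a = 2a, so the apogee radius is 2a − r_p = 2.449×10⁷ m = 24491 km.
Apogee altitude = 24491 − 6371 = 18120 km.

apogee altitude ≈ 18120 km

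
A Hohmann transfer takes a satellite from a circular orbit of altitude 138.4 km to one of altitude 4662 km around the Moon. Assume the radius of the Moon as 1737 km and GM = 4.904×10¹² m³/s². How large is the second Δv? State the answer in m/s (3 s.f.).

r₁ = 1737 + 138.4 = 1875.4 km = 1.8754×10⁶ m.
r₂ = 1737 + 4662 = 6399.0 km = 6.3990×10⁶ m.
Transfer ellipse a_t = (r₁ + r₂)/2 = 4.137×10⁶ m.
At r₁: circular v_c1 = √(μ/r₁) = 1617 m/s; transfer-perilune v_p = √[μ(2/r₁ − 1/a_t)] = 2011 m/s.
At r₂: circular v_c2 = √(μ/r₂) = 875.4 m/s; transfer-apolune v_a = √[μ(2/r₂ − 1/a_t)] = 589.4 m/s.
Δv₂ = v_c2 − v_a = 286.0 m/s.

Δv ≈ 286 m/s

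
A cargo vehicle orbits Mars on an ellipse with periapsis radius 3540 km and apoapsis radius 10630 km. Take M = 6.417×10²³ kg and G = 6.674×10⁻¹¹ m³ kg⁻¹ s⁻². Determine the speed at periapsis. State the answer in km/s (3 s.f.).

v ≈ 4.26 km/s

μ = GM = 6.674×10⁻¹¹ × 6.417×10²³ = 4.283×10¹³ m³/s².
Semi-major axis a = (r_p + r_a)/2 = 7085.0 km = 7.085×10⁶ m.
Vis-viva: v² = μ(2/r − 1/a) = 4.283×10¹³ × (5.650×10⁻⁷ − 1.411×10⁻⁷) = 1.815×10⁷ m²/s².
v = 4260 m/s = 4.260 km/s.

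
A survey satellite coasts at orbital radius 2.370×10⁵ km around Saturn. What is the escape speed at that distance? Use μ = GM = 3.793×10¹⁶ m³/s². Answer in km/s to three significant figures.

r = 2.370×10⁵ km = 2.370×10⁸ m.
Escape speed v_esc = √(2μ/r) = √(2 × 3.793×10¹⁶ / 2.370×10⁸) = √(3.201×10⁸) = 17890 m/s.
= 17.89 km/s.

v_esc ≈ 17.9 km/s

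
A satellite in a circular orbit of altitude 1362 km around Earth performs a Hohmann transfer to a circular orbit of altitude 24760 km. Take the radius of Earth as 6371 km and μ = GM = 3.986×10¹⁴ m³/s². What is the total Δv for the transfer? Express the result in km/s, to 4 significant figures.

r₁ = 6371 + 1362 = 7733.0 km = 7.7330×10⁶ m.
r₂ = 6371 + 24760 = 31131 km = 3.1131×10⁷ m.
Transfer ellipse a_t = (r₁ + r₂)/2 = 1.943×10⁷ m.
At r₁: circular v_c1 = √(μ/r₁) = 7180 m/s; transfer-perigee v_p = √[μ(2/r₁ − 1/a_t)] = 9087 m/s.
Δv₁ = v_p − v_c1 = 1908 m/s.
At r₂: circular v_c2 = √(μ/r₂) = 3578 m/s; transfer-apogee v_a = √[μ(2/r₂ − 1/a_t)] = 2257 m/s.
Δv₂ = v_c2 − v_a = 1321 m/s.
Total Δv = Δv₁ + Δv₂ = 3229 m/s = 3.229 km/s.

Δv_total ≈ 3.229 km/s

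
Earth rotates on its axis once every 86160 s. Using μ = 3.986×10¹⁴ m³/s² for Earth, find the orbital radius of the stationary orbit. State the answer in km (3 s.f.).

A synchronous orbit has period T, so by Kepler's third law a = (μT²/4π²)^(1/3).
μT²/4π² = 3.986×10¹⁴ × (8.616×10⁴)² / 39.48 = 7.495×10²² m³.
a = 4.216×10⁷ m = 42163 km.

r_sync ≈ 42200 km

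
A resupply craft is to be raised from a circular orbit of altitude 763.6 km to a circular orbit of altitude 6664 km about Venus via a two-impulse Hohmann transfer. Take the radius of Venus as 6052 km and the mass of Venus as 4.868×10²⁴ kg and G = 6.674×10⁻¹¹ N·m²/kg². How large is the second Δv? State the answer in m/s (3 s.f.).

μ = GM = 6.674×10⁻¹¹ × 4.868×10²⁴ = 3.249×10¹⁴ m³/s².
r₁ = 6052 + 763.6 = 6815.6 km = 6.8156×10⁶ m.
r₂ = 6052 + 6664 = 12716 km = 1.2716×10⁷ m.
Transfer ellipse a_t = (r₁ + r₂)/2 = 9.766×10⁶ m.
At r₁: circular v_c1 = √(μ/r₁) = 6904 m/s; transfer-periapsis v_p = √[μ(2/r₁ − 1/a_t)] = 7878 m/s.
At r₂: circular v_c2 = √(μ/r₂) = 5055 m/s; transfer-apoapsis v_a = √[μ(2/r₂ − 1/a_t)] = 4223 m/s.
Δv₂ = v_c2 − v_a = 832.0 m/s.

Δv ≈ 832 m/s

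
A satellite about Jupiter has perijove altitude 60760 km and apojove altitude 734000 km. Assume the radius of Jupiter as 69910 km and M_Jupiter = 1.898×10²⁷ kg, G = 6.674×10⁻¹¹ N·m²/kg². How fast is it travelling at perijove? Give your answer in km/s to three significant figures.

μ = GM = 6.674×10⁻¹¹ × 1.898×10²⁷ = 1.267×10¹⁷ m³/s².
r_p = 69910 + 60760 = 130670 km = 1.3067×10⁸ m.
r_a = 69910 + 734000 = 803910 km = 8.0391×10⁸ m.
Semi-major axis a = (r_p + r_a)/2 = 4.6729×10⁵ km = 4.673×10⁸ m.
Vis-viva: v² = μ(2/r − 1/a) = 1.267×10¹⁷ × (1.531×10⁻⁸ − 2.140×10⁻⁹) = 1.668×10⁹ m²/s².
v = 40840 m/s = 40.84 km/s.

v ≈ 40.8 km/s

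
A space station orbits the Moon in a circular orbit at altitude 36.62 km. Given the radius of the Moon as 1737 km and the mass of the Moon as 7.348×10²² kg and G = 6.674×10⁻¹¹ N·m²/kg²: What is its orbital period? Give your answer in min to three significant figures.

T ≈ 112 min

μ = GM = 6.674×10⁻¹¹ × 7.348×10²² = 4.904×10¹² m³/s².
r = 1737 + 36.62 = 1773.6 km = 1.7736×10⁶ m.
Kepler's third law: T = 2π√(r³/μ) = 2π√((1.774×10⁶)³ / 4.904×10¹²).
r³/μ = 1.138×10⁶ s², so T = 2π × 1.067×10³ = 6.702×10³ s.
Converting: 6.702×10³ s ÷ 60.00 = 111.7 min.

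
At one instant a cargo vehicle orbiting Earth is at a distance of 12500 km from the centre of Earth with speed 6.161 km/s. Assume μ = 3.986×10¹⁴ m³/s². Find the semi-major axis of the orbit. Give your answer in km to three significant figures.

r = 1.250×10⁷ m.
Specific orbital energy ε = v²/2 − μ/r = (6161)²/2 − 3.986×10¹⁴/1.250×10⁷ = -1.291×10⁷ J/kg.
Since ε = −μ/(2a), a = −μ/(2ε) = 1.544×10⁷ m = 15439 km.

a ≈ 15400 km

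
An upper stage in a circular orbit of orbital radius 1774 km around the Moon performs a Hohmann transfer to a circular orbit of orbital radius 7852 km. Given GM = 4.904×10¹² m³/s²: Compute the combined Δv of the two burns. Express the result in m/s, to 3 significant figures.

r₁ = 1774 km = 1.774×10⁶ m.
r₂ = 7852 km = 7.852×10⁶ m.
Transfer ellipse a_t = (r₁ + r₂)/2 = 4.813×10⁶ m.
At r₁: circular v_c1 = √(μ/r₁) = 1663 m/s; transfer-perilune v_p = √[μ(2/r₁ − 1/a_t)] = 2124 m/s.
Δv₁ = v_p − v_c1 = 461.0 m/s.
At r₂: circular v_c2 = √(μ/r₂) = 790.3 m/s; transfer-apolune v_a = √[μ(2/r₂ − 1/a_t)] = 479.8 m/s.
Δv₂ = v_c2 − v_a = 310.5 m/s.
Total Δv = Δv₁ + Δv₂ = 771.5 m/s.

Δv_total ≈ 771 m/s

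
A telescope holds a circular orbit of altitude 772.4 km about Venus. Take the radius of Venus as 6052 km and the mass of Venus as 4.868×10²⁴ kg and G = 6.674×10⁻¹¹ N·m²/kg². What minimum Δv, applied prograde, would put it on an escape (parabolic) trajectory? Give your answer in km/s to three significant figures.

μ = GM = 6.674×10⁻¹¹ × 4.868×10²⁴ = 3.249×10¹⁴ m³/s².
r = 6052 + 772.4 = 6824.4 km = 6.8244×10⁶ m.
Circular speed v_c = √(μ/r) = 6900 m/s.
Escape speed v_esc = √(2μ/r) = √2 × v_c = 9758 m/s.
Δv = v_esc − v_c = 2858 m/s = 2.858 km/s.

Δv ≈ 2.86 km/s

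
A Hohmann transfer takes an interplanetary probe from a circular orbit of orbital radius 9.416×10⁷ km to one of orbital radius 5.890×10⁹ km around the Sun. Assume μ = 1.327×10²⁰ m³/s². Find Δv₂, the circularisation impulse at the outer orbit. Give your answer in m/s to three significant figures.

r₁ = 9.416×10⁷ km = 9.416×10¹⁰ m.
r₂ = 5.890×10⁹ km = 5.890×10¹² m.
Transfer ellipse a_t = (r₁ + r₂)/2 = 2.992×10¹² m.
At r₁: circular v_c1 = √(μ/r₁) = 37540 m/s; transfer-perihelion v_p = √[μ(2/r₁ − 1/a_t)] = 52670 m/s.
At r₂: circular v_c2 = √(μ/r₂) = 4747 m/s; transfer-aphelion v_a = √[μ(2/r₂ − 1/a_t)] = 842.0 m/s.
Δv₂ = v_c2 − v_a = 3905 m/s.

Δv ≈ 3900 m/s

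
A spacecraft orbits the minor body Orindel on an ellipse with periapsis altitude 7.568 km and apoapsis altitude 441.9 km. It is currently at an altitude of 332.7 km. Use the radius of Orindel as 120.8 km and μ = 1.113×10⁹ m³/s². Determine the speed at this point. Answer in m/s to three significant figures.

r_p = 120.8 + 7.568 = 128.37 km = 1.2837×10⁵ m.
r_a = 120.8 + 441.9 = 562.70 km = 5.6270×10⁵ m.
r = 120.8 + 332.7 = 453.50 km = 4.535×10⁵ m.
Semi-major axis a = (r_p + r_a)/2 = 345.53 km = 3.455×10⁵ m.
Vis-viva: v² = μ(2/r − 1/a) = 1.113×10⁹ × (4.410×10⁻⁶ − 2.894×10⁻⁶) = 1.687×10³ m²/s².
v = 41.08 m/s.

v ≈ 41.1 m/s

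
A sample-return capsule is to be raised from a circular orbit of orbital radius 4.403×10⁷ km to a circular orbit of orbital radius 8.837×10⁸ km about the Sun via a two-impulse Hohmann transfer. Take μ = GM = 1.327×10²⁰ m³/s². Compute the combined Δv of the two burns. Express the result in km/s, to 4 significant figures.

Δv_total ≈ 29.35 km/s

r₁ = 4.403×10⁷ km = 4.403×10¹⁰ m.
r₂ = 8.837×10⁸ km = 8.837×10¹¹ m.
Transfer ellipse a_t = (r₁ + r₂)/2 = 4.639×10¹¹ m.
At r₁: circular v_c1 = √(μ/r₁) = 54900 m/s; transfer-perihelion v_p = √[μ(2/r₁ − 1/a_t)] = 75770 m/s.
Δv₁ = v_p − v_c1 = 20870 m/s.
At r₂: circular v_c2 = √(μ/r₂) = 12250 m/s; transfer-aphelion v_a = √[μ(2/r₂ − 1/a_t)] = 3775 m/s.
Δv₂ = v_c2 − v_a = 8479 m/s.
Total Δv = Δv₁ + Δv₂ = 29350 m/s = 29.35 km/s.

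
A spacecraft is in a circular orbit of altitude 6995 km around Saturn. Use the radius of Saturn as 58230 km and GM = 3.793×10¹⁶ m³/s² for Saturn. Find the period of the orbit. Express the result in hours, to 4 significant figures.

T ≈ 4.721 hours

r = 58230 + 6995 = 65225 km = 6.5225×10⁷ m.
Kepler's third law: T = 2π√(r³/μ) = 2π√((6.522×10⁷)³ / 3.793×10¹⁶).
r³/μ = 7.316×10⁶ s², so T = 2π × 2.705×10³ = 1.699×10⁴ s.
Converting: 1.699×10⁴ s ÷ 3600 = 4.721 hours.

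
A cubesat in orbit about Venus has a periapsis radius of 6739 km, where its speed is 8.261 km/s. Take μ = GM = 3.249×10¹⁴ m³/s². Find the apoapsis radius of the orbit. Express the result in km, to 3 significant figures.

r_p = 6.739×10⁶ m.
Specific energy ε = v²/2 − μ/r = -1.409×10⁷ J/kg, so a = −μ/(2ε) = 1.153×10⁷ m.
The apsides satisfy r_p + r_a = 2a, so the apoapsis radius is 2a − r_p = 1.632×10⁷ m = 16320 km.

apoapsis radius ≈ 16300 km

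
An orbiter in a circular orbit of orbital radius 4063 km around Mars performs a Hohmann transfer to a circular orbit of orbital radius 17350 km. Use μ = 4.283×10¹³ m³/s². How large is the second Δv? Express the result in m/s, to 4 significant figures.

r₁ = 4063 km = 4.063×10⁶ m.
r₂ = 17350 km = 1.735×10⁷ m.
Transfer ellipse a_t = (r₁ + r₂)/2 = 1.071×10⁷ m.
At r₁: circular v_c1 = √(μ/r₁) = 3247 m/s; transfer-periapsis v_p = √[μ(2/r₁ − 1/a_t)] = 4133 m/s.
At r₂: circular v_c2 = √(μ/r₂) = 1571 m/s; transfer-apoapsis v_a = √[μ(2/r₂ − 1/a_t)] = 967.9 m/s.
Δv₂ = v_c2 − v_a = 603.3 m/s.

Δv ≈ 603.3 m/s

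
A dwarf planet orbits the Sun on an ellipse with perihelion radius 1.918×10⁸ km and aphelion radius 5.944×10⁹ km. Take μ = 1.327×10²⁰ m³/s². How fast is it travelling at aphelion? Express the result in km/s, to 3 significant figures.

v ≈ 1.18 km/s

Semi-major axis a = (r_p + r_a)/2 = 3.0679×10⁹ km = 3.068×10¹² m.
Vis-viva: v² = μ(2/r − 1/a) = 1.327×10²⁰ × (3.365×10⁻¹³ − 3.260×10⁻¹³) = 1.396×10⁶ m²/s².
v = 1181 m/s = 1.181 km/s.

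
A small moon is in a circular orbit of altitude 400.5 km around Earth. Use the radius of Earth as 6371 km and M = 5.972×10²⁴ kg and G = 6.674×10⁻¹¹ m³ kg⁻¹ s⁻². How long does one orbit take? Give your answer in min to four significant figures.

μ = GM = 6.674×10⁻¹¹ × 5.972×10²⁴ = 3.986×10¹⁴ m³/s².
r = 6371 + 400.5 = 6771.5 km = 6.7715×10⁶ m.
Kepler's third law: T = 2π√(r³/μ) = 2π√((6.772×10⁶)³ / 3.986×10¹⁴).
r³/μ = 7.790×10⁵ s², so T = 2π × 8.826×10² = 5.546×10³ s.
Converting: 5.546×10³ s ÷ 60.00 = 92.43 min.

T ≈ 92.43 min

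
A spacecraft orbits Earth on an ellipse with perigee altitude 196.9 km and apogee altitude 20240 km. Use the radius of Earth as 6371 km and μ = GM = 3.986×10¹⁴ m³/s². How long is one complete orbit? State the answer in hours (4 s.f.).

T ≈ 5.907 hours

r_p = 6371 + 196.9 = 6567.9 km = 6.5679×10⁶ m.
r_a = 6371 + 20240 = 26611 km = 2.6611×10⁷ m.
Semi-major axis a = (r_p + r_a)/2 = (6567.9 + 26611)/2 = 16589 km = 1.659×10⁷ m.
By Kepler's third law T = 2π√(a³/μ) = 2π × 3.384×10³ = 2.126×10⁴ s.
= 5.907 hours.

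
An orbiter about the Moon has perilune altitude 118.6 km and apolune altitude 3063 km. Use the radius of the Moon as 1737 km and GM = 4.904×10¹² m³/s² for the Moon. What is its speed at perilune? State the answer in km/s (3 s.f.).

v ≈ 1.95 km/s

r_p = 1737 + 118.6 = 1855.6 km = 1.8556×10⁶ m.
r_a = 1737 + 3063 = 4800.0 km = 4.8000×10⁶ m.
Semi-major axis a = (r_p + r_a)/2 = 3327.8 km = 3.328×10⁶ m.
Vis-viva: v² = μ(2/r − 1/a) = 4.904×10¹² × (1.078×10⁻⁶ − 3.005×10⁻⁷) = 3.812×10⁶ m²/s².
v = 1952 m/s = 1.952 km/s.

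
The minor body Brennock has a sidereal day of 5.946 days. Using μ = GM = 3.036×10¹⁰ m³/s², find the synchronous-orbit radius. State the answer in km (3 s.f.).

T = 5.946 days = 5.137×10⁵ s.
A synchronous orbit has period T, so by Kepler's third law a = (μT²/4π²)^(1/3).
μT²/4π² = 3.036×10¹⁰ × (5.137×10⁵)² / 39.48 = 2.030×10²⁰ m³.
a = 5.877×10⁶ m = 5876.8 km.

r_sync ≈ 5880 km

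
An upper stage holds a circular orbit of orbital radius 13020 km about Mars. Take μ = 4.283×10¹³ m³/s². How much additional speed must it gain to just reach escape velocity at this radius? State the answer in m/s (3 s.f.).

r = 13020 km = 1.302×10⁷ m.
Circular speed v_c = √(μ/r) = 1814 m/s.
Escape speed v_esc = √(2μ/r) = √2 × v_c = 2565 m/s.
Δv = v_esc − v_c = 751.3 m/s.

Δv ≈ 751 m/s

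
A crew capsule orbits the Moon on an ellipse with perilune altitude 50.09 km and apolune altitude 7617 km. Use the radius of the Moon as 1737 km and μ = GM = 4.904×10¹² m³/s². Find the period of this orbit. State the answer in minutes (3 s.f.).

T ≈ 622 minutes

r_p = 1737 + 50.09 = 1787.1 km = 1.7871×10⁶ m.
r_a = 1737 + 7617 = 9354.0 km = 9.3540×10⁶ m.
Semi-major axis a = (r_p + r_a)/2 = (1787.1 + 9354.0)/2 = 5570.5 km = 5.571×10⁶ m.
By Kepler's third law T = 2π√(a³/μ) = 2π × 5.937×10³ = 3.730×10⁴ s.
= 621.7 minutes.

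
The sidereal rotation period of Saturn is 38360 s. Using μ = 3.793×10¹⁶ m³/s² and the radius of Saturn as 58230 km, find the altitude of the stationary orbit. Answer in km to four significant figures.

h_sync ≈ 54000 km

A synchronous orbit has period T, so by Kepler's third law a = (μT²/4π²)^(1/3).
μT²/4π² = 3.793×10¹⁶ × (3.836×10⁴)² / 39.48 = 1.414×10²⁴ m³.
a = 1.122×10⁸ m = 1.1223×10⁵ km.
Altitude h = a − R = 1.1223×10⁵ − 58230 = 54005 km.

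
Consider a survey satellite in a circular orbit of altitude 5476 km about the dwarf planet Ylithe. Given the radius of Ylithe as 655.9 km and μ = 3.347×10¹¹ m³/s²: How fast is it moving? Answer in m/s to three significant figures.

r = 655.9 + 5476 = 6131.9 km = 6.1319×10⁶ m.
For a circular orbit v = √(μ/r) = √(3.347×10¹¹ / 6.132×10⁶) = √(5.458×10⁴) = 233.6 m/s.

v ≈ 234 m/s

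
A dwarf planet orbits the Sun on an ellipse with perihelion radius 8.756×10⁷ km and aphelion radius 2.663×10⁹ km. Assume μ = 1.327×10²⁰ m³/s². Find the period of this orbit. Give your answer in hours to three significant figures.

Semi-major axis a = (r_p + r_a)/2 = (8.7560×10⁷ + 2.6630×10⁹)/2 = 1.3753×10⁹ km = 1.375×10¹² m.
By Kepler's third law T = 2π√(a³/μ) = 2π × 1.400×10⁸ = 8.797×10⁸ s.
= 2.444×10⁵ hours.

T ≈ 244000 hours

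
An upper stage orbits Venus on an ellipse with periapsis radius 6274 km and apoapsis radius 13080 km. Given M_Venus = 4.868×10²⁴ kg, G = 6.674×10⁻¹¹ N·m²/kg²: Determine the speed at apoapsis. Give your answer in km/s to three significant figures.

v ≈ 4.01 km/s

μ = GM = 6.674×10⁻¹¹ × 4.868×10²⁴ = 3.249×10¹⁴ m³/s².
Semi-major axis a = (r_p + r_a)/2 = 9677.0 km = 9.677×10⁶ m.
Vis-viva: v² = μ(2/r − 1/a) = 3.249×10¹⁴ × (1.529×10⁻⁷ − 1.033×10⁻⁷) = 1.610×10⁷ m²/s².
v = 4013 m/s = 4.013 km/s.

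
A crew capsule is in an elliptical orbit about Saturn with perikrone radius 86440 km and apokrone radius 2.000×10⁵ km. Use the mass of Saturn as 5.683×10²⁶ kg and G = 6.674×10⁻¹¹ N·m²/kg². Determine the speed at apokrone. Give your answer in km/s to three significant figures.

v ≈ 10.7 km/s

μ = GM = 6.674×10⁻¹¹ × 5.683×10²⁶ = 3.793×10¹⁶ m³/s².
Semi-major axis a = (r_p + r_a)/2 = 1.4322×10⁵ km = 1.432×10⁸ m.
Vis-viva: v² = μ(2/r − 1/a) = 3.793×10¹⁶ × (1.000×10⁻⁸ − 6.982×10⁻⁹) = 1.145×10⁸ m²/s².
v = 10700 m/s = 10.70 km/s.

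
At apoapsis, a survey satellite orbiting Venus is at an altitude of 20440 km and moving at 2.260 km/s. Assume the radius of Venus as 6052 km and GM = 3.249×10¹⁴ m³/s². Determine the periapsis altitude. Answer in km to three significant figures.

r_a = 6052 + 20440 = 26492 km = 2.649×10⁷ m.
Specific energy ε = v²/2 − μ/r = -9.710×10⁶ J/kg, so a = −μ/(2ε) = 1.673×10⁷ m.
The apsides satisfy r_p + r_a = 2a, so the periapsis radius is 2a − r_a = 6.967×10⁶ m = 6967.4 km.
Periapsis altitude = 6967.4 − 6052 = 915.39 km.

periapsis altitude ≈ 915 km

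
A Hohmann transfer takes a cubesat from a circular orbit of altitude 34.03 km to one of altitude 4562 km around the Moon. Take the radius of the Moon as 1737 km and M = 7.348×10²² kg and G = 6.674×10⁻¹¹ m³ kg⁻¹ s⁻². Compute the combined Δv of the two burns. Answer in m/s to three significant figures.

Δv_total ≈ 713 m/s

μ = GM = 6.674×10⁻¹¹ × 7.348×10²² = 4.904×10¹² m³/s².
r₁ = 1737 + 34.03 = 1771.0 km = 1.7710×10⁶ m.
r₂ = 1737 + 4562 = 6299.0 km = 6.2990×10⁶ m.
Transfer ellipse a_t = (r₁ + r₂)/2 = 4.035×10⁶ m.
At r₁: circular v_c1 = √(μ/r₁) = 1664 m/s; transfer-perilune v_p = √[μ(2/r₁ − 1/a_t)] = 2079 m/s.
Δv₁ = v_p − v_c1 = 415.1 m/s.
At r₂: circular v_c2 = √(μ/r₂) = 882.4 m/s; transfer-apolune v_a = √[μ(2/r₂ − 1/a_t)] = 584.6 m/s.
Δv₂ = v_c2 − v_a = 297.8 m/s.
Total Δv = Δv₁ + Δv₂ = 712.9 m/s.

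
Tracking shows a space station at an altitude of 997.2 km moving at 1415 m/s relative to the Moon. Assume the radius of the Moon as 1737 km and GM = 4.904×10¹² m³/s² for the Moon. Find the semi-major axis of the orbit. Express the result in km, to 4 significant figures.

r = 1737 + 997.2 = 2734.2 km = 2.734×10⁶ m.
Vis-viva rearranged: 1/a = 2/r − v²/μ = 7.315×10⁻⁷ − 4.083×10⁻⁷ = 3.232×10⁻⁷ m⁻¹.
a = 3.094×10⁶ m = 3094.1 km.

a ≈ 3094 km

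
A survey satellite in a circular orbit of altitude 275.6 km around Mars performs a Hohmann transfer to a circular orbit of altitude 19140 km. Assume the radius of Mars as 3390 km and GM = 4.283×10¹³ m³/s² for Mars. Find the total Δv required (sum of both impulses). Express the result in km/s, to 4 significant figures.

r₁ = 3390 + 275.6 = 3665.6 km = 3.6656×10⁶ m.
r₂ = 3390 + 19140 = 22530 km = 2.2530×10⁷ m.
Transfer ellipse a_t = (r₁ + r₂)/2 = 1.310×10⁷ m.
At r₁: circular v_c1 = √(μ/r₁) = 3418 m/s; transfer-periapsis v_p = √[μ(2/r₁ − 1/a_t)] = 4483 m/s.
Δv₁ = v_p − v_c1 = 1065 m/s.
At r₂: circular v_c2 = √(μ/r₂) = 1379 m/s; transfer-apoapsis v_a = √[μ(2/r₂ − 1/a_t)] = 729.4 m/s.
Δv₂ = v_c2 − v_a = 649.4 m/s.
Total Δv = Δv₁ + Δv₂ = 1714 m/s = 1.714 km/s.

Δv_total ≈ 1.714 km/s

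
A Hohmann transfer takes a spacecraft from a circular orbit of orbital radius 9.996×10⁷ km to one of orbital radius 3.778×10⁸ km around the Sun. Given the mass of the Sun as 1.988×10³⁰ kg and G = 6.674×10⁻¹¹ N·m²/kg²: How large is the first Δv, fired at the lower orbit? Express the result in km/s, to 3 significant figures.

Δv ≈ 9.38 km/s

μ = GM = 6.674×10⁻¹¹ × 1.988×10³⁰ = 1.327×10²⁰ m³/s².
r₁ = 9.996×10⁷ km = 9.996×10¹⁰ m.
r₂ = 3.778×10⁸ km = 3.778×10¹¹ m.
Transfer ellipse a_t = (r₁ + r₂)/2 = 2.389×10¹¹ m.
At r₁: circular v_c1 = √(μ/r₁) = 36430 m/s; transfer-perihelion v_p = √[μ(2/r₁ − 1/a_t)] = 45820 m/s.
Δv₁ = v_p − v_c1 = 9385 m/s.
= 9.385 km/s.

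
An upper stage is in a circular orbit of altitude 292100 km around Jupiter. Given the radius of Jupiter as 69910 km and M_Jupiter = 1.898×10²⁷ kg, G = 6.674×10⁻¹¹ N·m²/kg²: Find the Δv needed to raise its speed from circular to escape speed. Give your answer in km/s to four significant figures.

Δv ≈ 7.748 km/s

μ = GM = 6.674×10⁻¹¹ × 1.898×10²⁷ = 1.267×10¹⁷ m³/s².
r = 69910 + 292100 = 362010 km = 3.6201×10⁸ m.
Circular speed v_c = √(μ/r) = 18710 m/s.
Escape speed v_esc = √(2μ/r) = √2 × v_c = 26450 m/s.
Δv = v_esc − v_c = 7748 m/s = 7.748 km/s.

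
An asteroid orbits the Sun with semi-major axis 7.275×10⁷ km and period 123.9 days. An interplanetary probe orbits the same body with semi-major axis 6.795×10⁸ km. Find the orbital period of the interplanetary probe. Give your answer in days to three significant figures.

T₂ ≈ 3540 days

Kepler's third law: T² ∝ a³, so T₂ = T₁ (a₂/a₁)^(3/2).
a₂/a₁ = 9.340, (a₂/a₁)^(3/2) = 28.55.
T₂ = 123.9 × 28.55 = 3537 days.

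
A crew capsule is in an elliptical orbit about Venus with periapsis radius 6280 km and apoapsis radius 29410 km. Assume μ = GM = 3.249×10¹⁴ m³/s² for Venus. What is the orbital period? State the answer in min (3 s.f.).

Semi-major axis a = (r_p + r_a)/2 = (6280.0 + 29410)/2 = 17845 km = 1.784×10⁷ m.
By Kepler's third law T = 2π√(a³/μ) = 2π × 4.182×10³ = 2.628×10⁴ s.
= 438.0 min.

T ≈ 438 min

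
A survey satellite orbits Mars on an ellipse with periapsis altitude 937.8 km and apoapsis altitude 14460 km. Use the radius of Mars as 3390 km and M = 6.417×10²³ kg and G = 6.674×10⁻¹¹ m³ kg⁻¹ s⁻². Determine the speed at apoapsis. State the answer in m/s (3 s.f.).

v ≈ 968 m/s

μ = GM = 6.674×10⁻¹¹ × 6.417×10²³ = 4.283×10¹³ m³/s².
r_p = 3390 + 937.8 = 4327.8 km = 4.3278×10⁶ m.
r_a = 3390 + 14460 = 17850 km = 1.7850×10⁷ m.
Semi-major axis a = (r_p + r_a)/2 = 11089 km = 1.109×10⁷ m.
Vis-viva: v² = μ(2/r − 1/a) = 4.283×10¹³ × (1.120×10⁻⁷ − 9.018×10⁻⁸) = 9.364×10⁵ m²/s².
v = 967.7 m/s.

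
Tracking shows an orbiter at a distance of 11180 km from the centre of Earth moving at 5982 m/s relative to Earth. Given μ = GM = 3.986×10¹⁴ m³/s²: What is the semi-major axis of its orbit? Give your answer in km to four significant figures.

a ≈ 11220 km

r = 1.118×10⁷ m.
Specific orbital energy ε = v²/2 − μ/r = (5982)²/2 − 3.986×10¹⁴/1.118×10⁷ = -1.776×10⁷ J/kg.
Since ε = −μ/(2a), a = −μ/(2ε) = 1.122×10⁷ m = 11221 km.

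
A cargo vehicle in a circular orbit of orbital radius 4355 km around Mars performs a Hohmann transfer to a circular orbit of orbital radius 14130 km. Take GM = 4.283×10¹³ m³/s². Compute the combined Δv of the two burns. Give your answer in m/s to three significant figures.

r₁ = 4355 km = 4.355×10⁶ m.
r₂ = 14130 km = 1.413×10⁷ m.
Transfer ellipse a_t = (r₁ + r₂)/2 = 9.242×10⁶ m.
At r₁: circular v_c1 = √(μ/r₁) = 3136 m/s; transfer-periapsis v_p = √[μ(2/r₁ − 1/a_t)] = 3878 m/s.
Δv₁ = v_p − v_c1 = 741.5 m/s.
At r₂: circular v_c2 = √(μ/r₂) = 1741 m/s; transfer-apoapsis v_a = √[μ(2/r₂ − 1/a_t)] = 1195 m/s.
Δv₂ = v_c2 − v_a = 545.9 m/s.
Total Δv = Δv₁ + Δv₂ = 1287 m/s.

Δv_total ≈ 1290 m/s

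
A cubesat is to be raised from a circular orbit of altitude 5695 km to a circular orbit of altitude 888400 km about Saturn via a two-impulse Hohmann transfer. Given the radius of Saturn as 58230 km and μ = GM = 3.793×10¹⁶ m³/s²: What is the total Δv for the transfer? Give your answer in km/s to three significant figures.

Δv_total ≈ 13.1 km/s

r₁ = 58230 + 5695 = 63925 km = 6.3925×10⁷ m.
r₂ = 58230 + 888400 = 946630 km = 9.4663×10⁸ m.
Transfer ellipse a_t = (r₁ + r₂)/2 = 5.053×10⁸ m.
At r₁: circular v_c1 = √(μ/r₁) = 24360 m/s; transfer-perikrone v_p = √[μ(2/r₁ − 1/a_t)] = 33340 m/s.
Δv₁ = v_p − v_c1 = 8982 m/s.
At r₂: circular v_c2 = √(μ/r₂) = 6330 m/s; transfer-apokrone v_a = √[μ(2/r₂ − 1/a_t)] = 2251 m/s.
Δv₂ = v_c2 − v_a = 4078 m/s.
Total Δv = Δv₁ + Δv₂ = 13060 m/s = 13.06 km/s.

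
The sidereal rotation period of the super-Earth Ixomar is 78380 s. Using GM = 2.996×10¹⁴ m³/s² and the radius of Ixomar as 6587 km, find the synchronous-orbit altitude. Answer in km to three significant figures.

h_sync ≈ 29400 km

A synchronous orbit has period T, so by Kepler's third law a = (μT²/4π²)^(1/3).
μT²/4π² = 2.996×10¹⁴ × (7.838×10⁴)² / 39.48 = 4.662×10²² m³.
a = 3.599×10⁷ m = 35991 km.
Altitude h = a − R = 35991 − 6587 = 29404 km.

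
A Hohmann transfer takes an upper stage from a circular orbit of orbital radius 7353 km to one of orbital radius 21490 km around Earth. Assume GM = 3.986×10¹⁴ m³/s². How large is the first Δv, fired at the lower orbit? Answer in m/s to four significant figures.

Δv ≈ 1625 m/s

r₁ = 7353 km = 7.353×10⁶ m.
r₂ = 21490 km = 2.149×10⁷ m.
Transfer ellipse a_t = (r₁ + r₂)/2 = 1.442×10⁷ m.
At r₁: circular v_c1 = √(μ/r₁) = 7363 m/s; transfer-perigee v_p = √[μ(2/r₁ − 1/a_t)] = 8988 m/s.
Δv₁ = v_p − v_c1 = 1625 m/s.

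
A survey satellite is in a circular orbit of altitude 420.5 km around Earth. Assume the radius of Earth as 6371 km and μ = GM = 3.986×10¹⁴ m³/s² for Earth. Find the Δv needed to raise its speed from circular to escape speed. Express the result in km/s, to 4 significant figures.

r = 6371 + 420.5 = 6791.5 km = 6.7915×10⁶ m.
Circular speed v_c = √(μ/r) = 7661 m/s.
Escape speed v_esc = √(2μ/r) = √2 × v_c = 10830 m/s.
Δv = v_esc − v_c = 3173 m/s = 3.173 km/s.

Δv ≈ 3.173 km/s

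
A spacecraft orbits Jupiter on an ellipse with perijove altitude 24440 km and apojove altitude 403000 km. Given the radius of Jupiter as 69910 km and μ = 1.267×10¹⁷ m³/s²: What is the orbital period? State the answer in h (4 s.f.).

T ≈ 23.42 h

r_p = 69910 + 24440 = 94350 km = 9.4350×10⁷ m.
r_a = 69910 + 403000 = 472910 km = 4.7291×10⁸ m.
Semi-major axis a = (r_p + r_a)/2 = (94350 + 4.7291×10⁵)/2 = 2.8363×10⁵ km = 2.836×10⁸ m.
By Kepler's third law T = 2π√(a³/μ) = 2π × 1.342×10⁴ = 8.432×10⁴ s.
= 23.42 h.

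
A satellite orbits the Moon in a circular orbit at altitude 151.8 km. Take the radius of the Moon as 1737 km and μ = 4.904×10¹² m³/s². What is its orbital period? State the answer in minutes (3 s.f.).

T ≈ 123 minutes

r = 1737 + 151.8 = 1888.8 km = 1.8888×10⁶ m.
Kepler's third law: T = 2π√(r³/μ) = 2π√((1.889×10⁶)³ / 4.904×10¹²).
r³/μ = 1.374×10⁶ s², so T = 2π × 1.172×10³ = 7.365×10³ s.
Converting: 7.365×10³ s ÷ 60.00 = 122.8 minutes.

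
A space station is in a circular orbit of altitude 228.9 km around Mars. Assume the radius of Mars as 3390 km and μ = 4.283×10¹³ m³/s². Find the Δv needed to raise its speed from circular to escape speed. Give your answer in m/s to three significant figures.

r = 3390 + 228.9 = 3618.9 km = 3.6189×10⁶ m.
Circular speed v_c = √(μ/r) = 3440 m/s.
Escape speed v_esc = √(2μ/r) = √2 × v_c = 4865 m/s.
Δv = v_esc − v_c = 1425 m/s.

Δv ≈ 1420 m/s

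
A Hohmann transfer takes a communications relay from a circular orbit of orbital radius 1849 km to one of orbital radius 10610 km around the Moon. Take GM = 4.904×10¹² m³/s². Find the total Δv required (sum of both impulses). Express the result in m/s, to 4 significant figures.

r₁ = 1849 km = 1.849×10⁶ m.
r₂ = 10610 km = 1.061×10⁷ m.
Transfer ellipse a_t = (r₁ + r₂)/2 = 6.230×10⁶ m.
At r₁: circular v_c1 = √(μ/r₁) = 1629 m/s; transfer-perilune v_p = √[μ(2/r₁ − 1/a_t)] = 2125 m/s.
Δv₁ = v_p − v_c1 = 496.8 m/s.
At r₂: circular v_c2 = √(μ/r₂) = 679.9 m/s; transfer-apolune v_a = √[μ(2/r₂ − 1/a_t)] = 370.4 m/s.
Δv₂ = v_c2 − v_a = 309.5 m/s.
Total Δv = Δv₁ + Δv₂ = 806.3 m/s.

Δv_total ≈ 806.3 m/s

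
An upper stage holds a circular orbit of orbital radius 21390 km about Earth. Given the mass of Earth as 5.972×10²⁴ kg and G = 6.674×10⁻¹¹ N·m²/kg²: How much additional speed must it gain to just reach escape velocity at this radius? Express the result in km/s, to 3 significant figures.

μ = GM = 6.674×10⁻¹¹ × 5.972×10²⁴ = 3.986×10¹⁴ m³/s².
r = 21390 km = 2.139×10⁷ m.
Circular speed v_c = √(μ/r) = 4317 m/s.
Escape speed v_esc = √(2μ/r) = √2 × v_c = 6105 m/s.
Δv = v_esc − v_c = 1788 m/s = 1.788 km/s.

Δv ≈ 1.79 km/s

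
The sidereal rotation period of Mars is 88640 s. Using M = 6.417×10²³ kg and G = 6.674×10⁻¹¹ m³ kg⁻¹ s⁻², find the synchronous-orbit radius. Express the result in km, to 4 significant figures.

μ = GM = 6.674×10⁻¹¹ × 6.417×10²³ = 4.283×10¹³ m³/s².
A synchronous orbit has period T, so by Kepler's third law a = (μT²/4π²)^(1/3).
μT²/4π² = 4.283×10¹³ × (8.864×10⁴)² / 39.48 = 8.524×10²¹ m³.
a = 2.043×10⁷ m = 20427 km.

r_sync ≈ 20430 km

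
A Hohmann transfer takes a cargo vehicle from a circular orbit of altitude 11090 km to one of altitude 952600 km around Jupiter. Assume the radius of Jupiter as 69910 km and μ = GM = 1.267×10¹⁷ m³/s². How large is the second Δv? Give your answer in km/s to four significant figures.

Δv ≈ 6.866 km/s

r₁ = 69910 + 11090 = 81000 km = 8.1000×10⁷ m.
r₂ = 69910 + 952600 = 1022500 km = 1.0225×10⁹ m.
Transfer ellipse a_t = (r₁ + r₂)/2 = 5.518×10⁸ m.
At r₁: circular v_c1 = √(μ/r₁) = 39550 m/s; transfer-perijove v_p = √[μ(2/r₁ − 1/a_t)] = 53840 m/s.
At r₂: circular v_c2 = √(μ/r₂) = 11130 m/s; transfer-apojove v_a = √[μ(2/r₂ − 1/a_t)] = 4265 m/s.
Δv₂ = v_c2 − v_a = 6866 m/s.
= 6.866 km/s.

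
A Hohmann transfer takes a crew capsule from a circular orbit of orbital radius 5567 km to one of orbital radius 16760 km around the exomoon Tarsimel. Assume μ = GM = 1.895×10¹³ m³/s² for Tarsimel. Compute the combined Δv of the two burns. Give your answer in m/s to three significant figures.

r₁ = 5567 km = 5.567×10⁶ m.
r₂ = 16760 km = 1.676×10⁷ m.
Transfer ellipse a_t = (r₁ + r₂)/2 = 1.116×10⁷ m.
At r₁: circular v_c1 = √(μ/r₁) = 1845 m/s; transfer-periapsis v_p = √[μ(2/r₁ − 1/a_t)] = 2261 m/s.
Δv₁ = v_p − v_c1 = 415.6 m/s.
At r₂: circular v_c2 = √(μ/r₂) = 1063 m/s; transfer-apoapsis v_a = √[μ(2/r₂ − 1/a_t)] = 750.9 m/s.
Δv₂ = v_c2 − v_a = 312.4 m/s.
Total Δv = Δv₁ + Δv₂ = 728.1 m/s.

Δv_total ≈ 728 m/s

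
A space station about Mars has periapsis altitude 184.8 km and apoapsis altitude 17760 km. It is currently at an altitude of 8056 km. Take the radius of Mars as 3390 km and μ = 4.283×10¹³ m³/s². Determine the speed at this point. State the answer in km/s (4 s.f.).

v ≈ 2.005 km/s

r_p = 3390 + 184.8 = 3574.8 km = 3.5748×10⁶ m.
r_a = 3390 + 17760 = 21150 km = 2.1150×10⁷ m.
r = 3390 + 8056 = 11446 km = 1.145×10⁷ m.
Semi-major axis a = (r_p + r_a)/2 = 12362 km = 1.236×10⁷ m.
Vis-viva: v² = μ(2/r − 1/a) = 4.283×10¹³ × (1.747×10⁻⁷ − 8.089×10⁻⁸) = 4.019×10⁶ m²/s².
v = 2005 m/s = 2.005 km/s.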